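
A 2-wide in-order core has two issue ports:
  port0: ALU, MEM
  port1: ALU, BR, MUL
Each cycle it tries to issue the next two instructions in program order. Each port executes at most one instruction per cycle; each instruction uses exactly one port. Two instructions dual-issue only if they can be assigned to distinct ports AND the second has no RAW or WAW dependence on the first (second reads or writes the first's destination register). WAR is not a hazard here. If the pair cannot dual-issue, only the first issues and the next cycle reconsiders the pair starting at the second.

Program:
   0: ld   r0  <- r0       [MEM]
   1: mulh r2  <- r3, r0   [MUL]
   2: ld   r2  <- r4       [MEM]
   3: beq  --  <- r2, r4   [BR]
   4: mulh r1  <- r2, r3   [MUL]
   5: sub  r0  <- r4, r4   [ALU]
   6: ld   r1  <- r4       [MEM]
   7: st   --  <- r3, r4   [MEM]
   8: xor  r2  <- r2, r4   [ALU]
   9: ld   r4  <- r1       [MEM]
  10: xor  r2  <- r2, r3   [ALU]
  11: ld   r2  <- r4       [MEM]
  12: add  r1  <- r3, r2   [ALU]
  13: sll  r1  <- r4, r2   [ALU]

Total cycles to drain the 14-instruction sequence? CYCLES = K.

CYCLES = 11

  cy0 -> i0 (ld) RAW r0
  cy1 -> i1 (mulh) WAW r2
  cy2 -> i2 (ld) RAW r2
  cy3 -> i3 (beq) no-port BR/MUL
  cy4 -> i4,i5 (mulh/sub) pair
  cy5 -> i6 (ld) no-port MEM/MEM
  cy6 -> i7,i8 (st/xor) pair
  cy7 -> i9,i10 (ld/xor) pair
  cy8 -> i11 (ld) RAW r2
  cy9 -> i12 (add) WAW r1
  cy10 -> i13 (sll) tail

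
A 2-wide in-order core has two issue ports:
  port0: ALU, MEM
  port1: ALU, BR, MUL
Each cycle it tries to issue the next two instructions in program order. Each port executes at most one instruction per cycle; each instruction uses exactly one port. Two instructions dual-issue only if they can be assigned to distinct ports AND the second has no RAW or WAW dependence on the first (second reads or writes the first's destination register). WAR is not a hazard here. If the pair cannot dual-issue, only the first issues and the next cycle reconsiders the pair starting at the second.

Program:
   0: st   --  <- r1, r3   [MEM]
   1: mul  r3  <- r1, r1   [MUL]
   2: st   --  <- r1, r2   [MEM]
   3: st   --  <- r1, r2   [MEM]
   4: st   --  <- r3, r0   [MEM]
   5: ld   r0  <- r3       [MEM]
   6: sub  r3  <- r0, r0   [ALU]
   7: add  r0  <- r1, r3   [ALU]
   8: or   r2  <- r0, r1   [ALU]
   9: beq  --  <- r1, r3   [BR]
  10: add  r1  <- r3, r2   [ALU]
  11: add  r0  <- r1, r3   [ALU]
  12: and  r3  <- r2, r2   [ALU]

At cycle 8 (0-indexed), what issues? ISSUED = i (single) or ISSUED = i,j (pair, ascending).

ISSUED = 10

0. st.MEM mul.MUL @i0,i1  | pair
1. st.MEM @i2  | no-port MEM/MEM
2. st.MEM @i3  | no-port MEM/MEM
3. st.MEM @i4  | no-port MEM/MEM
4. ld.MEM @i5  | RAW r0
5. sub.ALU @i6  | RAW r3
6. add.ALU @i7  | RAW r0
7. or.ALU beq.BR @i8,i9  | pair
8. add.ALU @i10  | RAW r1
9. add.ALU and.ALU @i11,i12  | pair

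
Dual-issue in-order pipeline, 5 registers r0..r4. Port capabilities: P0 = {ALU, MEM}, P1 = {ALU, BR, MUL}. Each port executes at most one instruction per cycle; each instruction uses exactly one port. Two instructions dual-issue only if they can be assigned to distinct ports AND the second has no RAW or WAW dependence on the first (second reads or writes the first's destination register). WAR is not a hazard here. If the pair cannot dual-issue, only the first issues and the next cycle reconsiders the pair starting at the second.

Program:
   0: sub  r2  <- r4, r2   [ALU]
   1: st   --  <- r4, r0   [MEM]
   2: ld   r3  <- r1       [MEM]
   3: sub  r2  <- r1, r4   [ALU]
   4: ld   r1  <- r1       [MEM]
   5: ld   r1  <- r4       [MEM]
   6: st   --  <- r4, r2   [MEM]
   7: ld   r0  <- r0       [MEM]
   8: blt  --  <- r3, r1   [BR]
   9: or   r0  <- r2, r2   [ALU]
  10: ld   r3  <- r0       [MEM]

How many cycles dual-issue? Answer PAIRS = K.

0. sub.ALU;st.MEM @i0&i1  | 2-wide
1. ld.MEM;sub.ALU @i2&i3  | 2-wide
2. ld.MEM @i4  | no-port MEM/MEM
3. ld.MEM @i5  | no-port MEM/MEM
4. st.MEM @i6  | no-port MEM/MEM
5. ld.MEM;blt.BR @i7&i8  | 2-wide
6. or.ALU @i9  | RAW r0
7. ld.MEM @i10  | tail

PAIRS = 3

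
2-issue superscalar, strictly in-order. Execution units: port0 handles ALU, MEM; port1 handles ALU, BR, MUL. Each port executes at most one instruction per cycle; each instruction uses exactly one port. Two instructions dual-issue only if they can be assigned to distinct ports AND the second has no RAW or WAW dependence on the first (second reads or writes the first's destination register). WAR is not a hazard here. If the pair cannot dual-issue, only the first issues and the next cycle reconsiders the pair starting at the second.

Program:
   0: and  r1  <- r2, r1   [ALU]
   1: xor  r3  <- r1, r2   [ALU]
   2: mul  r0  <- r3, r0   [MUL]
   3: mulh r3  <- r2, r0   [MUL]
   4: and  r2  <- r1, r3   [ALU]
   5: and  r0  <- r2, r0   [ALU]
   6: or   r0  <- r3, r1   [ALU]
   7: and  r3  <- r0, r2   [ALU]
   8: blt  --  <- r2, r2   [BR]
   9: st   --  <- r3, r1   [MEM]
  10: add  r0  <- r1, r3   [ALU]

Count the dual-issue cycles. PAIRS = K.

  cy0 -> i0 (and) RAW r1
  cy1 -> i1 (xor) RAW r3
  cy2 -> i2 (mul) no-port MUL/MUL
  cy3 -> i3 (mulh) RAW r3
  cy4 -> i4 (and) RAW r2
  cy5 -> i5 (and) WAW r0
  cy6 -> i6 (or) RAW r0
  cy7 -> i7&i8 (and blt) pair
  cy8 -> i9&i10 (st add) pair

PAIRS = 2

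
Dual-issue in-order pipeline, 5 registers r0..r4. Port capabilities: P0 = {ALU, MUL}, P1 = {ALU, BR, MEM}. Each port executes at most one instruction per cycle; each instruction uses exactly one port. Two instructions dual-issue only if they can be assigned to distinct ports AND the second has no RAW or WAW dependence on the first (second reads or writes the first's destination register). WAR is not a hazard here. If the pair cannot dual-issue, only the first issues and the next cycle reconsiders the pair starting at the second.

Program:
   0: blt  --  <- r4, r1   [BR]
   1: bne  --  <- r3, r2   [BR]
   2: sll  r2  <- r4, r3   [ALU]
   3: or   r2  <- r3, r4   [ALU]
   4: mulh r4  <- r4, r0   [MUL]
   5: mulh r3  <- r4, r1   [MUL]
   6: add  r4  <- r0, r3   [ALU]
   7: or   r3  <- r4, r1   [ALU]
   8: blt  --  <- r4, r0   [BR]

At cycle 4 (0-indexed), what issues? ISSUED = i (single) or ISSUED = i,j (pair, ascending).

t=0 i0:blt ; no-port BR/BR
t=1 i1+i2:bne sll ; dual
t=2 i3+i4:or mulh ; dual
t=3 i5:mulh ; RAW r3
t=4 i6:add ; RAW r4
t=5 i7+i8:or blt ; dual

ISSUED = 6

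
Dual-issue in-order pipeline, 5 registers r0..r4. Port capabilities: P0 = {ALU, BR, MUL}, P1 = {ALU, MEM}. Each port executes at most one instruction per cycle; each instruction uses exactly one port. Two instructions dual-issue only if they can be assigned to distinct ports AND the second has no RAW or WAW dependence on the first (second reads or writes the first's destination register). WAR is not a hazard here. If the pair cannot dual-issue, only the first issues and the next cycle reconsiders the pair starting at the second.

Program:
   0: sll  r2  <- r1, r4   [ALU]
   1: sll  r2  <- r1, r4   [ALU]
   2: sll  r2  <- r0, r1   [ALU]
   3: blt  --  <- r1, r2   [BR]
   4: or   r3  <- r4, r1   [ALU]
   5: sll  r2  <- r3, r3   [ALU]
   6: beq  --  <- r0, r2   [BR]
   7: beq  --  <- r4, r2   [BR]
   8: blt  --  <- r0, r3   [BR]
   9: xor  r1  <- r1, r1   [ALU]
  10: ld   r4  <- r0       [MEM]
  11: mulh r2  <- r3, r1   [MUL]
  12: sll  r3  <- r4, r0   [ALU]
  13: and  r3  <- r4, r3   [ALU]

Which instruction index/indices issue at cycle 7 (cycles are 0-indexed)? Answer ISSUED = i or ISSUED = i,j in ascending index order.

ISSUED = 8,9

c0: i0 sll.ALU  WAW r2
c1: i1 sll.ALU  WAW r2
c2: i2 sll.ALU  RAW r2
c3: i3+i4 blt.BR or.ALU  2-wide
c4: i5 sll.ALU  RAW r2
c5: i6 beq.BR  no-port BR/BR
c6: i7 beq.BR  no-port BR/BR
c7: i8+i9 blt.BR xor.ALU  2-wide
c8: i10+i11 ld.MEM mulh.MUL  2-wide
c9: i12 sll.ALU  RAW+WAW r3
c10: i13 and.ALU  tail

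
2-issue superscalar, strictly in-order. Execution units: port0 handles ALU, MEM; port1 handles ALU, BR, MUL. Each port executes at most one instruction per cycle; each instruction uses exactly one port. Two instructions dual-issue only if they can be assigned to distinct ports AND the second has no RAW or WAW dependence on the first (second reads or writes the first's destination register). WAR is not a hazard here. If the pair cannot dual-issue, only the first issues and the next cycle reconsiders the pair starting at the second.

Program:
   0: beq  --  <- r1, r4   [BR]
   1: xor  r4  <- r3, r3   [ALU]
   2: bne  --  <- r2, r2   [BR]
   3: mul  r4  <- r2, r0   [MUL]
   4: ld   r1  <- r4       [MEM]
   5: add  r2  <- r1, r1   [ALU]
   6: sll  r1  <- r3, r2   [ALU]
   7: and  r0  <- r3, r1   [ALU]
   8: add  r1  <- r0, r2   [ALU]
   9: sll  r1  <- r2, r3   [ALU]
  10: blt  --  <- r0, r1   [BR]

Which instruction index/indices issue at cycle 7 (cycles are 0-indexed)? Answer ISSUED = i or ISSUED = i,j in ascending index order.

ISSUED = 8

c0: i0&i1 beq.BR+xor.ALU  dual
c1: i2 bne.BR  no-port BR/MUL
c2: i3 mul.MUL  RAW r4
c3: i4 ld.MEM  RAW r1
c4: i5 add.ALU  RAW r2
c5: i6 sll.ALU  RAW r1
c6: i7 and.ALU  RAW r0
c7: i8 add.ALU  WAW r1
c8: i9 sll.ALU  RAW r1
c9: i10 blt.BR  tail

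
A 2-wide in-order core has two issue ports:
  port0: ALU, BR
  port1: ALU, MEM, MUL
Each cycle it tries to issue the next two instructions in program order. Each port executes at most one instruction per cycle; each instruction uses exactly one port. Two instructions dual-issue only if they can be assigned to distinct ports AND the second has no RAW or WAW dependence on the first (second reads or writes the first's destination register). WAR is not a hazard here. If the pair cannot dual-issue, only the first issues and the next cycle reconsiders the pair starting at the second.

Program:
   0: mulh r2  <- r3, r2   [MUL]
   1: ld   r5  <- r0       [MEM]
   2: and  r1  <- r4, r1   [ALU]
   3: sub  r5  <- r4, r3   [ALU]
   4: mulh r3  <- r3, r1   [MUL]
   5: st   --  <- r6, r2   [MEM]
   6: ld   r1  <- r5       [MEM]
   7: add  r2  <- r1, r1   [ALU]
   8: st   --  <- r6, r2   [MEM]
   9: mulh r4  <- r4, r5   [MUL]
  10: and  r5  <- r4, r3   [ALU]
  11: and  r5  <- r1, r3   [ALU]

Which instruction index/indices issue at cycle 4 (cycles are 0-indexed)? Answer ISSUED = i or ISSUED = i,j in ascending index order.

[0] i0  mulh  -- no-port MUL/MEM
[1] i1&i2  ld/and  -- dual
[2] i3&i4  sub/mulh  -- dual
[3] i5  st  -- no-port MEM/MEM
[4] i6  ld  -- RAW r1
[5] i7  add  -- RAW r2
[6] i8  st  -- no-port MEM/MUL
[7] i9  mulh  -- RAW r4
[8] i10  and  -- WAW r5
[9] i11  and  -- tail

ISSUED = 6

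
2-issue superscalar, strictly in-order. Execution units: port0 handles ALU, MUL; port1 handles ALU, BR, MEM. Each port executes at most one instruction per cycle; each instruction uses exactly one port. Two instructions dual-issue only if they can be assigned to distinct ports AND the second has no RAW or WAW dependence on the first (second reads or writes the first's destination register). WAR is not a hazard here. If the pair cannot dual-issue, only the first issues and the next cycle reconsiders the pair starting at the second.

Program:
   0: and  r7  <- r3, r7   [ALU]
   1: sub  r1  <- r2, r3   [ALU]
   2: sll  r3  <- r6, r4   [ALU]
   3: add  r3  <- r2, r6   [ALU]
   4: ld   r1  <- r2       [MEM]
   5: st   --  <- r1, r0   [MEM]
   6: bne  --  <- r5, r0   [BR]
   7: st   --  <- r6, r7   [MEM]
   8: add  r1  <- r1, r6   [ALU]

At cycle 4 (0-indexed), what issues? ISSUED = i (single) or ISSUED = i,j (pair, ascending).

ISSUED = 6

#0 head=0: and.ALU+sub.ALU i0+i1 dual
#1 head=2: sll.ALU i2 WAW r3
#2 head=3: add.ALU+ld.MEM i3+i4 dual
#3 head=5: st.MEM i5 no-port MEM/BR
#4 head=6: bne.BR i6 no-port BR/MEM
#5 head=7: st.MEM+add.ALU i7+i8 dual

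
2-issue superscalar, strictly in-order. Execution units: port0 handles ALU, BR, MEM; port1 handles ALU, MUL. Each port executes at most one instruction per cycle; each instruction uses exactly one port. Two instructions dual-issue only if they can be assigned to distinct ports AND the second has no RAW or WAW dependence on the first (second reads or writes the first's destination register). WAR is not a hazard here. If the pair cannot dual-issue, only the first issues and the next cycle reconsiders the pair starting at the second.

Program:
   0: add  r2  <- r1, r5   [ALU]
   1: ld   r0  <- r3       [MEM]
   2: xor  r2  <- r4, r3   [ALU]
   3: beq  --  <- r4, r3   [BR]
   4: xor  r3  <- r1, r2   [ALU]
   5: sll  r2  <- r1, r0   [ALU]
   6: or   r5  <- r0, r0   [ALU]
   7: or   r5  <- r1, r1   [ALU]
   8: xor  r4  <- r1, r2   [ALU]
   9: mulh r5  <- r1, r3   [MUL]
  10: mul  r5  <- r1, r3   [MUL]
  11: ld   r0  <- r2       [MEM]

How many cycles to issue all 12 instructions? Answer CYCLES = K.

t=0 i0,i1:add/ld ; dual
t=1 i2,i3:xor/beq ; dual
t=2 i4,i5:xor/sll ; dual
t=3 i6:or ; WAW r5
t=4 i7,i8:or/xor ; dual
t=5 i9:mulh ; no-port MUL/MUL
t=6 i10,i11:mul/ld ; dual

CYCLES = 7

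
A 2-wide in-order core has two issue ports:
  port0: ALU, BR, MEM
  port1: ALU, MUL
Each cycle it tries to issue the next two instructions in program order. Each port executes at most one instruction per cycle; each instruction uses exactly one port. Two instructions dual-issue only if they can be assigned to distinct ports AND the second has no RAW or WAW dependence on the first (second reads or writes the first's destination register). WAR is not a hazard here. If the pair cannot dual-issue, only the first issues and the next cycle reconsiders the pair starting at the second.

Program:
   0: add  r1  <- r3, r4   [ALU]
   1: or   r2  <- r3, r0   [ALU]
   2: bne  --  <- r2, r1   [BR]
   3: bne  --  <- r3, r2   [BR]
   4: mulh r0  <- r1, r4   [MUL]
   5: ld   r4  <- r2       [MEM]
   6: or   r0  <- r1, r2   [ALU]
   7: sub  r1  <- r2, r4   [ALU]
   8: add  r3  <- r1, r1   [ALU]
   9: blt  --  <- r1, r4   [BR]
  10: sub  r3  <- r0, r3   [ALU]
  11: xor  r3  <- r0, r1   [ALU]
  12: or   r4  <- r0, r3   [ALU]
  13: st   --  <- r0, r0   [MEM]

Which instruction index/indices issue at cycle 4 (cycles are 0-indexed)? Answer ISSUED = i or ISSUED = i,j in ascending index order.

ISSUED = 7

c0: i0+i1 add.ALU;or.ALU  pair
c1: i2 bne.BR  no-port BR/BR
c2: i3+i4 bne.BR;mulh.MUL  pair
c3: i5+i6 ld.MEM;or.ALU  pair
c4: i7 sub.ALU  RAW r1
c5: i8+i9 add.ALU;blt.BR  pair
c6: i10 sub.ALU  WAW r3
c7: i11 xor.ALU  RAW r3
c8: i12+i13 or.ALU;st.MEM  pair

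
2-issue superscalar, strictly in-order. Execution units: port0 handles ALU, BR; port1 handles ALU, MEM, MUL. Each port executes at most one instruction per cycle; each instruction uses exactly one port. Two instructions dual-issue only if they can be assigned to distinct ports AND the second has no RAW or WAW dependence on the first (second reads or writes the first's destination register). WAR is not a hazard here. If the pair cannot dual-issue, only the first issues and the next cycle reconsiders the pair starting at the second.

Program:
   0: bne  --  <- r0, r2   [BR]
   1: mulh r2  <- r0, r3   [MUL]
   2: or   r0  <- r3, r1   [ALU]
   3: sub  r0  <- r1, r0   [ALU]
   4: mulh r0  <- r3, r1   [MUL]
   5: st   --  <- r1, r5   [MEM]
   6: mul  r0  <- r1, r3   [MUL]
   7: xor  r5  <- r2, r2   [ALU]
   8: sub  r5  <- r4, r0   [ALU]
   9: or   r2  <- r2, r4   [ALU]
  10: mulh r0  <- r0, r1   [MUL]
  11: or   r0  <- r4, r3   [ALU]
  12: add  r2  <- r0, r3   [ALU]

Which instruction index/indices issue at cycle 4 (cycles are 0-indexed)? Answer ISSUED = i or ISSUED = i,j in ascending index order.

0. bne;mulh @i0+i1  | pair
1. or @i2  | RAW+WAW r0
2. sub @i3  | WAW r0
3. mulh @i4  | no-port MUL/MEM
4. st @i5  | no-port MEM/MUL
5. mul;xor @i6+i7  | pair
6. sub;or @i8+i9  | pair
7. mulh @i10  | WAW r0
8. or @i11  | RAW r0
9. add @i12  | tail

ISSUED = 5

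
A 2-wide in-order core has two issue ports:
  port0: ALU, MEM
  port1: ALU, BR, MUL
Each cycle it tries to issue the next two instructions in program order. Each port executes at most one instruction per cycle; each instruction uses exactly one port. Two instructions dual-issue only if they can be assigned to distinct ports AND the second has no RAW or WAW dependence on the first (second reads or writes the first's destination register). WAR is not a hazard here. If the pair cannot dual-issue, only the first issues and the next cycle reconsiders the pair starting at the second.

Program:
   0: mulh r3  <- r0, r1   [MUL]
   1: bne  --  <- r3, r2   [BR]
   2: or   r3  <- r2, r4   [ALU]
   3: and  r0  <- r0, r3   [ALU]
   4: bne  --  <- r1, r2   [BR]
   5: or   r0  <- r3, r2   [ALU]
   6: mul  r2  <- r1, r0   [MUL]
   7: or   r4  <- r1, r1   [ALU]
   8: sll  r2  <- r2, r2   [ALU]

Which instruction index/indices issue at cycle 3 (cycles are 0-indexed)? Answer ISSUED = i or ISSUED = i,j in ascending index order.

c0: i0 mulh  no-port MUL/BR
c1: i1,i2 bne or  pair
c2: i3,i4 and bne  pair
c3: i5 or  RAW r0
c4: i6,i7 mul or  pair
c5: i8 sll  tail

ISSUED = 5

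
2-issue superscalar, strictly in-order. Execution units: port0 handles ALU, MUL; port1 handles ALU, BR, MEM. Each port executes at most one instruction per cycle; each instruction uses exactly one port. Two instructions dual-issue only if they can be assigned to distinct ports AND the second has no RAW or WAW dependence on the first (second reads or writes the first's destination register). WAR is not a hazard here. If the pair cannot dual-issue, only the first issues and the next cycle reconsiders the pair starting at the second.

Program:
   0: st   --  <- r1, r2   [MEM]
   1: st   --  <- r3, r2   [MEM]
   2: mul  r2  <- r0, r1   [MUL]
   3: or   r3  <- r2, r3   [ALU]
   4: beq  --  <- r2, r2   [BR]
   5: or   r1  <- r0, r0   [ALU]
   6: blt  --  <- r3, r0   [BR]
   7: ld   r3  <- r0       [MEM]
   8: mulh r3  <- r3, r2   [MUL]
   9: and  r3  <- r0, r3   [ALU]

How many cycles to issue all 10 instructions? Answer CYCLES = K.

CYCLES = 7

[0] i0  st.MEM  -- no-port MEM/MEM
[1] i1/i2  st.MEM+mul.MUL  -- pair
[2] i3/i4  or.ALU+beq.BR  -- pair
[3] i5/i6  or.ALU+blt.BR  -- pair
[4] i7  ld.MEM  -- RAW+WAW r3
[5] i8  mulh.MUL  -- RAW+WAW r3
[6] i9  and.ALU  -- tail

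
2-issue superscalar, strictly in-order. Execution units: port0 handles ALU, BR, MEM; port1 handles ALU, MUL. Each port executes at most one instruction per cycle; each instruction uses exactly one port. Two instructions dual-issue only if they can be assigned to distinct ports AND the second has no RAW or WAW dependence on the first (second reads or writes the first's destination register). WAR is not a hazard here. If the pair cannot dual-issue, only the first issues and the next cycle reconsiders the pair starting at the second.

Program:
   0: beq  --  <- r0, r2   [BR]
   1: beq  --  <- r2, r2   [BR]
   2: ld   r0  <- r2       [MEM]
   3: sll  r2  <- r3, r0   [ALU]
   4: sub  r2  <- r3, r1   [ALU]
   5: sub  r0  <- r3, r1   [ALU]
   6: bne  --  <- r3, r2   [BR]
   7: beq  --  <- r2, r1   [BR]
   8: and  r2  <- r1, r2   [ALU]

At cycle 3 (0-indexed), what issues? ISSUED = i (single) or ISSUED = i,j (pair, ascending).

ISSUED = 3

  cy0 -> i0 (beq) no-port BR/BR
  cy1 -> i1 (beq) no-port BR/MEM
  cy2 -> i2 (ld) RAW r0
  cy3 -> i3 (sll) WAW r2
  cy4 -> i4&i5 (sub sub) dual
  cy5 -> i6 (bne) no-port BR/BR
  cy6 -> i7&i8 (beq and) dual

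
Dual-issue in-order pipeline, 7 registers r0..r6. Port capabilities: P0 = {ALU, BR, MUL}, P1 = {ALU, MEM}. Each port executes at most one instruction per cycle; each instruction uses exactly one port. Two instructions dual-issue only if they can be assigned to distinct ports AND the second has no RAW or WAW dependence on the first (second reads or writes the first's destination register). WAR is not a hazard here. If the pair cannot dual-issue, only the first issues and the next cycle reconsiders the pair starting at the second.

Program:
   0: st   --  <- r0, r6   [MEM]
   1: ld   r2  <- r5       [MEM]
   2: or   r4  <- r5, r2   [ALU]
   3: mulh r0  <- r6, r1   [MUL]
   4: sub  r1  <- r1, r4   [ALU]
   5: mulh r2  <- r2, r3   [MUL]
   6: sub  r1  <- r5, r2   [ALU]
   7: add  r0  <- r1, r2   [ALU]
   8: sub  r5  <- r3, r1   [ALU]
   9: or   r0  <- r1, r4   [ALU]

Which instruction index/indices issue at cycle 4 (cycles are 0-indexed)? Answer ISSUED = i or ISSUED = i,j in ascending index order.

ISSUED = 6

c0: i0 st  no-port MEM/MEM
c1: i1 ld  RAW r2
c2: i2&i3 or mulh  dual
c3: i4&i5 sub mulh  dual
c4: i6 sub  RAW r1
c5: i7&i8 add sub  dual
c6: i9 or  tail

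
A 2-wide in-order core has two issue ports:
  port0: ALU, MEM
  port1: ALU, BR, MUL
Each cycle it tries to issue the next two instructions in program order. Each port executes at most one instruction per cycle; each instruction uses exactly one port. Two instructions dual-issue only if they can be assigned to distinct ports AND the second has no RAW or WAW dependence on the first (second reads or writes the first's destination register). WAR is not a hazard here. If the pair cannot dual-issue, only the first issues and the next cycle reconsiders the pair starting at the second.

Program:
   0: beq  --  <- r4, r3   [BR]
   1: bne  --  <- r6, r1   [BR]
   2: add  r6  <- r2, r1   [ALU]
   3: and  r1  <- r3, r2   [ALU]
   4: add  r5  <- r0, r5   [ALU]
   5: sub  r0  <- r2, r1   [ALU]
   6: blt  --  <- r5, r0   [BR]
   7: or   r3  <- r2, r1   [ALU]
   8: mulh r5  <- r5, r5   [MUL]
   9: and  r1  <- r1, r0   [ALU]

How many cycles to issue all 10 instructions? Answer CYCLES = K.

CYCLES = 6

0. beq.BR @i0  | no-port BR/BR
1. bne.BR;add.ALU @i1,i2  | pair
2. and.ALU;add.ALU @i3,i4  | pair
3. sub.ALU @i5  | RAW r0
4. blt.BR;or.ALU @i6,i7  | pair
5. mulh.MUL;and.ALU @i8,i9  | pair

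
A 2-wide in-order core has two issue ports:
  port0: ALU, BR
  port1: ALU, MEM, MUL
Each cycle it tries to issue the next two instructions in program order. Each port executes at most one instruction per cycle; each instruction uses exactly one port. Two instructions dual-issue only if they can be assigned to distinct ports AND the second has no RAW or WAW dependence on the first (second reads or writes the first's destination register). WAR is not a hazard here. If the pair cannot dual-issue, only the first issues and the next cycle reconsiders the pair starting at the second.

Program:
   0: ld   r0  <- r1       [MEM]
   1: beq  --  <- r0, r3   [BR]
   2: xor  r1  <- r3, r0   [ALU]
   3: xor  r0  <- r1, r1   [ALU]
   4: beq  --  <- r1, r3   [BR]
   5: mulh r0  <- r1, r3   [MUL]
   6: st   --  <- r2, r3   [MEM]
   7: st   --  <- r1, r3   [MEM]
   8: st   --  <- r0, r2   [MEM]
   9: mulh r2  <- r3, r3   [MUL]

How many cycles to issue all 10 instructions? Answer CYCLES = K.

CYCLES = 8

[0] i0  ld  -- RAW r0
[1] i1+i2  beq+xor  -- pair
[2] i3+i4  xor+beq  -- pair
[3] i5  mulh  -- no-port MUL/MEM
[4] i6  st  -- no-port MEM/MEM
[5] i7  st  -- no-port MEM/MEM
[6] i8  st  -- no-port MEM/MUL
[7] i9  mulh  -- tail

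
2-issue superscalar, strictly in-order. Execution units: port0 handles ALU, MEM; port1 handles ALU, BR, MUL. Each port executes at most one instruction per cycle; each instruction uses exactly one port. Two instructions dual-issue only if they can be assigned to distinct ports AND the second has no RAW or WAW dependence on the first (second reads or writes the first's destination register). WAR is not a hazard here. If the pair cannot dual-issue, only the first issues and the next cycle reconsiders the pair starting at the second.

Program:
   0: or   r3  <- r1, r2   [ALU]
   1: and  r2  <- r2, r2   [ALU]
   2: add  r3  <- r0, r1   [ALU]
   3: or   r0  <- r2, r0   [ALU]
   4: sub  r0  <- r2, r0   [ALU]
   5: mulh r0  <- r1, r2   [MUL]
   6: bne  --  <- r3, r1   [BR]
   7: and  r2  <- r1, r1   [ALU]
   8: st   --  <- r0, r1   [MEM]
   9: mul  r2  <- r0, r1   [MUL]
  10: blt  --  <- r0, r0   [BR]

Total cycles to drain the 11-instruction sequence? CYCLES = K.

c0: i0&i1 or.ALU/and.ALU  2-wide
c1: i2&i3 add.ALU/or.ALU  2-wide
c2: i4 sub.ALU  WAW r0
c3: i5 mulh.MUL  no-port MUL/BR
c4: i6&i7 bne.BR/and.ALU  2-wide
c5: i8&i9 st.MEM/mul.MUL  2-wide
c6: i10 blt.BR  tail

CYCLES = 7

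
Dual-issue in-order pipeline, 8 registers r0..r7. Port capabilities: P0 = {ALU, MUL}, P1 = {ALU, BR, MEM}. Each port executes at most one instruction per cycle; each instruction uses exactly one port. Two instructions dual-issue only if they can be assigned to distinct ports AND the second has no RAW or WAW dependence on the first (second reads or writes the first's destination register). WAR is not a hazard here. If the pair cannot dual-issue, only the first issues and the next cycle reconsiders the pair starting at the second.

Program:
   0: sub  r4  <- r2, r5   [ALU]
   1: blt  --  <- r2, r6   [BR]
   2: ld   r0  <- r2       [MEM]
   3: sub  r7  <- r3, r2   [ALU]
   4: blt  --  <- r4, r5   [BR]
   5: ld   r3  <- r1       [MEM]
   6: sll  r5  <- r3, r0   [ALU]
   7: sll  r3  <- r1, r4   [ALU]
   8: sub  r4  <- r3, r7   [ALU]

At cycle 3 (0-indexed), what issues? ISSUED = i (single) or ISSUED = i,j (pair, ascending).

ISSUED = 5

t=0 i0+i1:sub/blt ; pair
t=1 i2+i3:ld/sub ; pair
t=2 i4:blt ; no-port BR/MEM
t=3 i5:ld ; RAW r3
t=4 i6+i7:sll/sll ; pair
t=5 i8:sub ; tail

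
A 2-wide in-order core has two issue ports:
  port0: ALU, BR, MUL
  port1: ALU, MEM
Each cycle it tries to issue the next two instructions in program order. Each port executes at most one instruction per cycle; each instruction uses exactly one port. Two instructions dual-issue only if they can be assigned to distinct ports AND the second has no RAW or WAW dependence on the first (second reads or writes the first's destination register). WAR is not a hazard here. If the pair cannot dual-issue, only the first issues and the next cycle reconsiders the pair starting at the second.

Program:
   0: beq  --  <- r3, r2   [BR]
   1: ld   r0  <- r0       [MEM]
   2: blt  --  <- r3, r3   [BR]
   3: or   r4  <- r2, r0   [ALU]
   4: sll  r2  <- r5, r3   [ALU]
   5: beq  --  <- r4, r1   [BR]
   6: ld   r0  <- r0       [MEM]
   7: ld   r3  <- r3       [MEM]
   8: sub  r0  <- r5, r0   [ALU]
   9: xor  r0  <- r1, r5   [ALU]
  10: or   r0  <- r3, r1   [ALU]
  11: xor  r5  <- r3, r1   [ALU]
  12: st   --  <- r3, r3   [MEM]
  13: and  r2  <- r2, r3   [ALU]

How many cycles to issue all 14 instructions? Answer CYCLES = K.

#0 head=0: beq+ld i0/i1 pair
#1 head=2: blt+or i2/i3 pair
#2 head=4: sll+beq i4/i5 pair
#3 head=6: ld i6 no-port MEM/MEM
#4 head=7: ld+sub i7/i8 pair
#5 head=9: xor i9 WAW r0
#6 head=10: or+xor i10/i11 pair
#7 head=12: st+and i12/i13 pair

CYCLES = 8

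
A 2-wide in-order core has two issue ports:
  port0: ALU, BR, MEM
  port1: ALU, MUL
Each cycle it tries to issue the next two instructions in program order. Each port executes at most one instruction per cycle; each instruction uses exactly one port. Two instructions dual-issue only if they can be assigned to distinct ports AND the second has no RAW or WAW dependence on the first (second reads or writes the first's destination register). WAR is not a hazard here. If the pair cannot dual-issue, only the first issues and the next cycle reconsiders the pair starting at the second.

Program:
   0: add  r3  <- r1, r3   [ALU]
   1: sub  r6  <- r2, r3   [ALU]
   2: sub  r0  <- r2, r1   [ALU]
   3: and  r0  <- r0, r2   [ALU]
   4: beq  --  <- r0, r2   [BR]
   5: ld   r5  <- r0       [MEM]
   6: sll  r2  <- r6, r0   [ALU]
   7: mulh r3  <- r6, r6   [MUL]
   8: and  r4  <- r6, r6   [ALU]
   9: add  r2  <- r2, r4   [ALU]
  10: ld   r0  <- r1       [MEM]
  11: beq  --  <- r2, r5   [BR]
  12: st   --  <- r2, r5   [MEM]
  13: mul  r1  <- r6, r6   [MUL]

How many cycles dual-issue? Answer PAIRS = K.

PAIRS = 5

c0: i0 add.ALU  RAW r3
c1: i1,i2 sub.ALU;sub.ALU  dual
c2: i3 and.ALU  RAW r0
c3: i4 beq.BR  no-port BR/MEM
c4: i5,i6 ld.MEM;sll.ALU  dual
c5: i7,i8 mulh.MUL;and.ALU  dual
c6: i9,i10 add.ALU;ld.MEM  dual
c7: i11 beq.BR  no-port BR/MEM
c8: i12,i13 st.MEM;mul.MUL  dual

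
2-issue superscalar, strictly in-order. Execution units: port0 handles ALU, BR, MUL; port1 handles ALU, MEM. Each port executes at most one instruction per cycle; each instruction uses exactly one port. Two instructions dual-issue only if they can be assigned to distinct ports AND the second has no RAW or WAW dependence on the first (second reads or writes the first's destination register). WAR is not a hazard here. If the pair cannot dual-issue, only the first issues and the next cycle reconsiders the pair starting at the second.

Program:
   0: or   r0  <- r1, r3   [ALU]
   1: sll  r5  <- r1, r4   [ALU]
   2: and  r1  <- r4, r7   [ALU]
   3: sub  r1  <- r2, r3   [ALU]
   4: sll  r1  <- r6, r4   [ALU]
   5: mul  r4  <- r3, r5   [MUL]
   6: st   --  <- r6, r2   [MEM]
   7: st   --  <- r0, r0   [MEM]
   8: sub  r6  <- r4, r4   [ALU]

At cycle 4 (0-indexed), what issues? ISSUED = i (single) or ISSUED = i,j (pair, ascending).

  cy0 -> i0+i1 (or.ALU sll.ALU) 2-wide
  cy1 -> i2 (and.ALU) WAW r1
  cy2 -> i3 (sub.ALU) WAW r1
  cy3 -> i4+i5 (sll.ALU mul.MUL) 2-wide
  cy4 -> i6 (st.MEM) no-port MEM/MEM
  cy5 -> i7+i8 (st.MEM sub.ALU) 2-wide

ISSUED = 6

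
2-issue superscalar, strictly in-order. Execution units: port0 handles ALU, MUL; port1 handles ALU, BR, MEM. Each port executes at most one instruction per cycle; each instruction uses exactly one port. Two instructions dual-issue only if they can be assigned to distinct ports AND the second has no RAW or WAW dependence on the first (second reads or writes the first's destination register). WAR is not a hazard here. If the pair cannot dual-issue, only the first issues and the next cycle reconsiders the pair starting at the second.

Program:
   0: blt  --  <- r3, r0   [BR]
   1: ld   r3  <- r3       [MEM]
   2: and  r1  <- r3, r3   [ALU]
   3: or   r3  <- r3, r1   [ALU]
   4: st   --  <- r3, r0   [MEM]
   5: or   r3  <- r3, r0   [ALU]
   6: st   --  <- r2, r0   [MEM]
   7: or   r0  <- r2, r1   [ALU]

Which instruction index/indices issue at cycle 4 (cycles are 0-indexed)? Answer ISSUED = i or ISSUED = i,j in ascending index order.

t=0 i0:blt ; no-port BR/MEM
t=1 i1:ld ; RAW r3
t=2 i2:and ; RAW r1
t=3 i3:or ; RAW r3
t=4 i4&i5:st or ; 2-wide
t=5 i6&i7:st or ; 2-wide

ISSUED = 4,5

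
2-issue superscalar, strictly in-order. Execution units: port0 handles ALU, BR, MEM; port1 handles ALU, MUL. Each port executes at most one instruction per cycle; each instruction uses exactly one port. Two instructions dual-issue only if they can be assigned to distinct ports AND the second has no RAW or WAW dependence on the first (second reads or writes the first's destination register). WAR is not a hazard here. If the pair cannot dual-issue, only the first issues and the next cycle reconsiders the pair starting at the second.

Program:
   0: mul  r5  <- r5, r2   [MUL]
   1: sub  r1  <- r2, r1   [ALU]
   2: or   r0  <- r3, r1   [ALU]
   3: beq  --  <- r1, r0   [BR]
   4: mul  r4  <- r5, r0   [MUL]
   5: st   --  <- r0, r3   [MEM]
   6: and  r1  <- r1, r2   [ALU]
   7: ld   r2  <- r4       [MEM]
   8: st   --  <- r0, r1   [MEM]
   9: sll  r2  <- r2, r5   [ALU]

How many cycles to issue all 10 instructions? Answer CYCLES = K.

0. mul;sub @i0/i1  | pair
1. or @i2  | RAW r0
2. beq;mul @i3/i4  | pair
3. st;and @i5/i6  | pair
4. ld @i7  | no-port MEM/MEM
5. st;sll @i8/i9  | pair

CYCLES = 6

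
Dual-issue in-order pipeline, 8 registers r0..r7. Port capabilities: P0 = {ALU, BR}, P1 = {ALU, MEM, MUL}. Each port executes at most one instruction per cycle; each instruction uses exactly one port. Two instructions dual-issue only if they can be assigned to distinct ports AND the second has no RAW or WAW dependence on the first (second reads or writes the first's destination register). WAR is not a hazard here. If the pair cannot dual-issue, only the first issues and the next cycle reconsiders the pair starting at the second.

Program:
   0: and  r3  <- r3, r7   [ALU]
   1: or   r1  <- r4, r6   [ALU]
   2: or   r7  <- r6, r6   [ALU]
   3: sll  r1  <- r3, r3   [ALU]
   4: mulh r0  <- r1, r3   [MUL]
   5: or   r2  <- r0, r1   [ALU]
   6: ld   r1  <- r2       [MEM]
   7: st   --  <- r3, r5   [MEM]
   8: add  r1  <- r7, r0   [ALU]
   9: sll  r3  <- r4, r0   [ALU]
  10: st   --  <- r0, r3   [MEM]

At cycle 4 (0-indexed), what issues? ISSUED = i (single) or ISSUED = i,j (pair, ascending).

ISSUED = 6

#0 head=0: and+or i0,i1 dual
#1 head=2: or+sll i2,i3 dual
#2 head=4: mulh i4 RAW r0
#3 head=5: or i5 RAW r2
#4 head=6: ld i6 no-port MEM/MEM
#5 head=7: st+add i7,i8 dual
#6 head=9: sll i9 RAW r3
#7 head=10: st i10 tail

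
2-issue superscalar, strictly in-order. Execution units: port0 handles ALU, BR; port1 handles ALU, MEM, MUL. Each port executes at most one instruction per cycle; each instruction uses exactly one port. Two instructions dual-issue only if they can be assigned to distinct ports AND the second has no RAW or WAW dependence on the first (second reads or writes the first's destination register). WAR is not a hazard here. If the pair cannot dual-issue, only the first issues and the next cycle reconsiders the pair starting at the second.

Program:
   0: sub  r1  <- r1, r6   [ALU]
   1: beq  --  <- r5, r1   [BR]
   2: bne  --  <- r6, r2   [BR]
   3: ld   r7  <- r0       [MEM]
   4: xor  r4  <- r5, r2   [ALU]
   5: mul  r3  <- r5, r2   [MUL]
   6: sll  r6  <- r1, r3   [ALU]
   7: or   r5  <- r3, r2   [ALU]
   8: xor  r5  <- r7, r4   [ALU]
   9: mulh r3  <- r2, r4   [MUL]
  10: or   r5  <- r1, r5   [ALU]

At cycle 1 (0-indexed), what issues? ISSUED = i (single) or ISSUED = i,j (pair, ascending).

[0] i0  sub  -- RAW r1
[1] i1  beq  -- no-port BR/BR
[2] i2+i3  bne ld  -- pair
[3] i4+i5  xor mul  -- pair
[4] i6+i7  sll or  -- pair
[5] i8+i9  xor mulh  -- pair
[6] i10  or  -- tail

ISSUED = 1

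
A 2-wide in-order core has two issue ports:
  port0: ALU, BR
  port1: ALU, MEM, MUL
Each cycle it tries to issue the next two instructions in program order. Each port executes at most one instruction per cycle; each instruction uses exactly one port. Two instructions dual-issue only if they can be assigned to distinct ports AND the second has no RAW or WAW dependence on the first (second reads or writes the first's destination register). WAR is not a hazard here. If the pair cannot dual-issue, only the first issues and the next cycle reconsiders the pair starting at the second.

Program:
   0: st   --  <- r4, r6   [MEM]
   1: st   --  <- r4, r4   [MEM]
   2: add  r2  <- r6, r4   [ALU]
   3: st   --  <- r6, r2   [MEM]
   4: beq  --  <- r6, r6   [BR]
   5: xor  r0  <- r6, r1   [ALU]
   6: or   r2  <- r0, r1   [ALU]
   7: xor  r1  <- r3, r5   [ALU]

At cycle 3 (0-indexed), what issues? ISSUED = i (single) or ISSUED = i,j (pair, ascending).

ISSUED = 5

  cy0 -> i0 (st.MEM) no-port MEM/MEM
  cy1 -> i1/i2 (st.MEM add.ALU) 2-wide
  cy2 -> i3/i4 (st.MEM beq.BR) 2-wide
  cy3 -> i5 (xor.ALU) RAW r0
  cy4 -> i6/i7 (or.ALU xor.ALU) 2-wide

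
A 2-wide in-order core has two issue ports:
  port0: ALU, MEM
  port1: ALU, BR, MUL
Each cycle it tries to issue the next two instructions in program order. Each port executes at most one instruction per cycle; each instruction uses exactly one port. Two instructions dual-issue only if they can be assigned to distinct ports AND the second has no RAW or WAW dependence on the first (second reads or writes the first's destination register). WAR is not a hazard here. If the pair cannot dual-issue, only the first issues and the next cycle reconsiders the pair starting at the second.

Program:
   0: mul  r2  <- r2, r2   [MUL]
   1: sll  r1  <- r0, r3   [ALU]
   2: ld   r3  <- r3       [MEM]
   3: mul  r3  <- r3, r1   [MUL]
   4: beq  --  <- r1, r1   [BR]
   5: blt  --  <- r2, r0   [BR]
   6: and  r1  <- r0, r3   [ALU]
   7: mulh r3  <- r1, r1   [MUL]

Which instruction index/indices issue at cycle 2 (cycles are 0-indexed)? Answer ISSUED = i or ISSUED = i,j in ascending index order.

#0 head=0: mul.MUL;sll.ALU i0,i1 pair
#1 head=2: ld.MEM i2 RAW+WAW r3
#2 head=3: mul.MUL i3 no-port MUL/BR
#3 head=4: beq.BR i4 no-port BR/BR
#4 head=5: blt.BR;and.ALU i5,i6 pair
#5 head=7: mulh.MUL i7 tail

ISSUED = 3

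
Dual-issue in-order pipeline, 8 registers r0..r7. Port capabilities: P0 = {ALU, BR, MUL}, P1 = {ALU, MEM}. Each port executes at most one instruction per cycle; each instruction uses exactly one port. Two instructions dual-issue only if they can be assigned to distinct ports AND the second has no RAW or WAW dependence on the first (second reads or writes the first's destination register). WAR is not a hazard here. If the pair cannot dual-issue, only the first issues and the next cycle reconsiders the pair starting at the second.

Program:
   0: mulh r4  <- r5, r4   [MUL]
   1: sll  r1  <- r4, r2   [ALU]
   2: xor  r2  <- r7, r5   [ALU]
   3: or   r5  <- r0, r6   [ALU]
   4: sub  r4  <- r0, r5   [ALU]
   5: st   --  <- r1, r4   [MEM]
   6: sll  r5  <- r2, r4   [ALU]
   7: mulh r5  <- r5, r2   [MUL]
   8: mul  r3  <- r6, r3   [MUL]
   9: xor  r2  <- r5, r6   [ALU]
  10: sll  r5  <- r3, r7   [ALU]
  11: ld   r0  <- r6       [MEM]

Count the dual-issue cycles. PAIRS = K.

PAIRS = 4

#0 head=0: mulh.MUL i0 RAW r4
#1 head=1: sll.ALU+xor.ALU i1&i2 dual
#2 head=3: or.ALU i3 RAW r5
#3 head=4: sub.ALU i4 RAW r4
#4 head=5: st.MEM+sll.ALU i5&i6 dual
#5 head=7: mulh.MUL i7 no-port MUL/MUL
#6 head=8: mul.MUL+xor.ALU i8&i9 dual
#7 head=10: sll.ALU+ld.MEM i10&i11 dual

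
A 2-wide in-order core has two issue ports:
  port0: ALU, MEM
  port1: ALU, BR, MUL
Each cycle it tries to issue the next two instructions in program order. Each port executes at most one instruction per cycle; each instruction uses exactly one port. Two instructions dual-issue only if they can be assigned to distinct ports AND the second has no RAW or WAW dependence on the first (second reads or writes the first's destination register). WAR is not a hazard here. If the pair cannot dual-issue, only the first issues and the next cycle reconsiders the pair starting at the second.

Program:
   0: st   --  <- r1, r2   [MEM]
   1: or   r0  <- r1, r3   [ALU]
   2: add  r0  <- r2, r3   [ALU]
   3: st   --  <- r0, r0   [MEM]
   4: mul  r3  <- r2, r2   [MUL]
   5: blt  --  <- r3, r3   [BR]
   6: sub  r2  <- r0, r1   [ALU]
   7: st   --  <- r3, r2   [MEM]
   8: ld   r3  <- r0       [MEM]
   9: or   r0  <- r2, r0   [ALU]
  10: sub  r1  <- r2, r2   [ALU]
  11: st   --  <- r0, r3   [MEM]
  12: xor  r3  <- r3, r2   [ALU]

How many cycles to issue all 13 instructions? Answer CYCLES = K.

CYCLES = 8

t=0 i0/i1:st/or ; dual
t=1 i2:add ; RAW r0
t=2 i3/i4:st/mul ; dual
t=3 i5/i6:blt/sub ; dual
t=4 i7:st ; no-port MEM/MEM
t=5 i8/i9:ld/or ; dual
t=6 i10/i11:sub/st ; dual
t=7 i12:xor ; tail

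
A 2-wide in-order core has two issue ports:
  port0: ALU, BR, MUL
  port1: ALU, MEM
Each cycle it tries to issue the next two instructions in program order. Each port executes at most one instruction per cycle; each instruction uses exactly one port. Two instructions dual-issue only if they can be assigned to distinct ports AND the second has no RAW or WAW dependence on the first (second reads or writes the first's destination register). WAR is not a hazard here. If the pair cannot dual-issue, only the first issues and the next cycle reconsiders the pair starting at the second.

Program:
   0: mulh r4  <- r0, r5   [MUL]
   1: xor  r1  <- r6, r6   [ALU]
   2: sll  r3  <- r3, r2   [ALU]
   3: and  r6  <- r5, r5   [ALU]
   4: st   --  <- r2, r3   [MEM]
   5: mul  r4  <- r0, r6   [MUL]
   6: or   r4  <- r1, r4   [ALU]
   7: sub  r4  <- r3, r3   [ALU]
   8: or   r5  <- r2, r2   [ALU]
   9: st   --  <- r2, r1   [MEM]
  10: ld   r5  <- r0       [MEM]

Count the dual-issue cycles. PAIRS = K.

PAIRS = 4

  cy0 -> i0+i1 (mulh/xor) pair
  cy1 -> i2+i3 (sll/and) pair
  cy2 -> i4+i5 (st/mul) pair
  cy3 -> i6 (or) WAW r4
  cy4 -> i7+i8 (sub/or) pair
  cy5 -> i9 (st) no-port MEM/MEM
  cy6 -> i10 (ld) tail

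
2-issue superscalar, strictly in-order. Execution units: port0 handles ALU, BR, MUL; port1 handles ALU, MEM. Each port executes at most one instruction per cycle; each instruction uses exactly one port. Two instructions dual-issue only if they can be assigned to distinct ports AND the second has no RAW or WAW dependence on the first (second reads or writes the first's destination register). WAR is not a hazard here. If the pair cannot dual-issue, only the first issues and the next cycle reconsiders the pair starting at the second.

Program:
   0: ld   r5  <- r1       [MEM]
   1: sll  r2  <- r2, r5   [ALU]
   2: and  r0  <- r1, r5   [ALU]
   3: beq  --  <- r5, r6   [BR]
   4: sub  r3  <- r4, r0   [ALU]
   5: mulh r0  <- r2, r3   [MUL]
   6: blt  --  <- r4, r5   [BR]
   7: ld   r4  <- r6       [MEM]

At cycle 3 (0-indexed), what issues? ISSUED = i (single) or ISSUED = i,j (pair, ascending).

[0] i0  ld.MEM  -- RAW r5
[1] i1/i2  sll.ALU;and.ALU  -- dual
[2] i3/i4  beq.BR;sub.ALU  -- dual
[3] i5  mulh.MUL  -- no-port MUL/BR
[4] i6/i7  blt.BR;ld.MEM  -- dual

ISSUED = 5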